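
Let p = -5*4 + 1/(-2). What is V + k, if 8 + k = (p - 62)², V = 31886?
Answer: 154737/4 ≈ 38684.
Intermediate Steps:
p = -41/2 (p = -20 - ½ = -41/2 ≈ -20.500)
k = 27193/4 (k = -8 + (-41/2 - 62)² = -8 + (-165/2)² = -8 + 27225/4 = 27193/4 ≈ 6798.3)
V + k = 31886 + 27193/4 = 154737/4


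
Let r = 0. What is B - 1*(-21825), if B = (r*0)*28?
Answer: 21825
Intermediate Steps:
B = 0 (B = (0*0)*28 = 0*28 = 0)
B - 1*(-21825) = 0 - 1*(-21825) = 0 + 21825 = 21825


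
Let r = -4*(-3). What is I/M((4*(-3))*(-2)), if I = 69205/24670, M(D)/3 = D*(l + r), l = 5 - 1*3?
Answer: 13841/4973472 ≈ 0.0027830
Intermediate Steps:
l = 2 (l = 5 - 3 = 2)
r = 12
M(D) = 42*D (M(D) = 3*(D*(2 + 12)) = 3*(D*14) = 3*(14*D) = 42*D)
I = 13841/4934 (I = 69205*(1/24670) = 13841/4934 ≈ 2.8052)
I/M((4*(-3))*(-2)) = 13841/(4934*((42*((4*(-3))*(-2))))) = 13841/(4934*((42*(-12*(-2))))) = 13841/(4934*((42*24))) = (13841/4934)/1008 = (13841/4934)*(1/1008) = 13841/4973472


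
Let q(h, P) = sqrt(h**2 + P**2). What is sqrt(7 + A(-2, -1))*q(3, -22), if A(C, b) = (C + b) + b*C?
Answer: sqrt(2958) ≈ 54.388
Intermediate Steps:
A(C, b) = C + b + C*b (A(C, b) = (C + b) + C*b = C + b + C*b)
q(h, P) = sqrt(P**2 + h**2)
sqrt(7 + A(-2, -1))*q(3, -22) = sqrt(7 + (-2 - 1 - 2*(-1)))*sqrt((-22)**2 + 3**2) = sqrt(7 + (-2 - 1 + 2))*sqrt(484 + 9) = sqrt(7 - 1)*sqrt(493) = sqrt(6)*sqrt(493) = sqrt(2958)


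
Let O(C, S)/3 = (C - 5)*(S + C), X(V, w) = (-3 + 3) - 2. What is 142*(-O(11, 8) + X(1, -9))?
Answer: -48848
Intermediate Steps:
X(V, w) = -2 (X(V, w) = 0 - 2 = -2)
O(C, S) = 3*(-5 + C)*(C + S) (O(C, S) = 3*((C - 5)*(S + C)) = 3*((-5 + C)*(C + S)) = 3*(-5 + C)*(C + S))
142*(-O(11, 8) + X(1, -9)) = 142*(-(-15*11 - 15*8 + 3*11² + 3*11*8) - 2) = 142*(-(-165 - 120 + 3*121 + 264) - 2) = 142*(-(-165 - 120 + 363 + 264) - 2) = 142*(-1*342 - 2) = 142*(-342 - 2) = 142*(-344) = -48848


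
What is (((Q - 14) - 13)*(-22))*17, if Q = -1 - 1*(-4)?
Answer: 8976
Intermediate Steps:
Q = 3 (Q = -1 + 4 = 3)
(((Q - 14) - 13)*(-22))*17 = (((3 - 14) - 13)*(-22))*17 = ((-11 - 13)*(-22))*17 = -24*(-22)*17 = 528*17 = 8976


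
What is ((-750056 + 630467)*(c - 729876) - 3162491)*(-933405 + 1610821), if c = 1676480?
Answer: -76687954183929752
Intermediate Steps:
((-750056 + 630467)*(c - 729876) - 3162491)*(-933405 + 1610821) = ((-750056 + 630467)*(1676480 - 729876) - 3162491)*(-933405 + 1610821) = (-119589*946604 - 3162491)*677416 = (-113203425756 - 3162491)*677416 = -113206588247*677416 = -76687954183929752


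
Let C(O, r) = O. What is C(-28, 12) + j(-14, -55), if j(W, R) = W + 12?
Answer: -30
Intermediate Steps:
j(W, R) = 12 + W
C(-28, 12) + j(-14, -55) = -28 + (12 - 14) = -28 - 2 = -30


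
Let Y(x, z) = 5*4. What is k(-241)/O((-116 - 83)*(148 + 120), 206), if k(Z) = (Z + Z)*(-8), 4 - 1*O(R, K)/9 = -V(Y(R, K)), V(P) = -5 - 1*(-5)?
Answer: 964/9 ≈ 107.11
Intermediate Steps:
Y(x, z) = 20
V(P) = 0 (V(P) = -5 + 5 = 0)
O(R, K) = 36 (O(R, K) = 36 - (-9)*0 = 36 - 9*0 = 36 + 0 = 36)
k(Z) = -16*Z (k(Z) = (2*Z)*(-8) = -16*Z)
k(-241)/O((-116 - 83)*(148 + 120), 206) = -16*(-241)/36 = 3856*(1/36) = 964/9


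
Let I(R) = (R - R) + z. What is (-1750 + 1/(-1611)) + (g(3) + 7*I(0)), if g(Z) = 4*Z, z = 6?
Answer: -2732257/1611 ≈ -1696.0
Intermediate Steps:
I(R) = 6 (I(R) = (R - R) + 6 = 0 + 6 = 6)
(-1750 + 1/(-1611)) + (g(3) + 7*I(0)) = (-1750 + 1/(-1611)) + (4*3 + 7*6) = (-1750 - 1/1611) + (12 + 42) = -2819251/1611 + 54 = -2732257/1611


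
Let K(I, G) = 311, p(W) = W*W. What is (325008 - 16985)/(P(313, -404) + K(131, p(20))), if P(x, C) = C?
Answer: -308023/93 ≈ -3312.1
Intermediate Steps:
p(W) = W²
(325008 - 16985)/(P(313, -404) + K(131, p(20))) = (325008 - 16985)/(-404 + 311) = 308023/(-93) = 308023*(-1/93) = -308023/93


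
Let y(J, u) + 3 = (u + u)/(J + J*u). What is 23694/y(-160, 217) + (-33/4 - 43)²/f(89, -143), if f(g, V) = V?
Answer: -947662915105/120204656 ≈ -7883.7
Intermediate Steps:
y(J, u) = -3 + 2*u/(J + J*u) (y(J, u) = -3 + (u + u)/(J + J*u) = -3 + (2*u)/(J + J*u) = -3 + 2*u/(J + J*u))
23694/y(-160, 217) + (-33/4 - 43)²/f(89, -143) = 23694/(((-3*(-160) + 2*217 - 3*(-160)*217)/((-160)*(1 + 217)))) + (-33/4 - 43)²/(-143) = 23694/((-1/160*(480 + 434 + 104160)/218)) + (-33*¼ - 43)²*(-1/143) = 23694/((-1/160*1/218*105074)) + (-33/4 - 43)²*(-1/143) = 23694/(-52537/17440) + (-205/4)²*(-1/143) = 23694*(-17440/52537) + (42025/16)*(-1/143) = -413223360/52537 - 42025/2288 = -947662915105/120204656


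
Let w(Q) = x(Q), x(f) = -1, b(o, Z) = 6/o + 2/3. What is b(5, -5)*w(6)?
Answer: -28/15 ≈ -1.8667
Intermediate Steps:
b(o, Z) = ⅔ + 6/o (b(o, Z) = 6/o + 2*(⅓) = 6/o + ⅔ = ⅔ + 6/o)
w(Q) = -1
b(5, -5)*w(6) = (⅔ + 6/5)*(-1) = (28/15)*(-1) = -28/15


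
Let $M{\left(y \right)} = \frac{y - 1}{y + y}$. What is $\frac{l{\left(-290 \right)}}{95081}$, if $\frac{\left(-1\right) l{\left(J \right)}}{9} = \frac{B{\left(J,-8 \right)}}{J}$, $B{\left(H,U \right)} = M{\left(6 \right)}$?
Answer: $\frac{3}{22058792} \approx 1.36 \cdot 10^{-7}$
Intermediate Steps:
$M{\left(y \right)} = \frac{-1 + y}{2 y}$
$B{\left(H,U \right)} = \frac{5}{12}$ ($B{\left(H,U \right)} = \frac{-1 + 6}{2 \cdot 6} = \frac{1}{2} \cdot \frac{1}{6} \cdot 5 = \frac{5}{12}$)
$l{\left(J \right)} = - \frac{15}{4 J}$ ($l{\left(J \right)} = - 9 \frac{5}{12 J} = - \frac{15}{4 J}$)
$\frac{l{\left(-290 \right)}}{95081} = \frac{\left(- \frac{15}{4}\right) \frac{1}{-290}}{95081} = \left(- \frac{15}{4}\right) \left(- \frac{1}{290}\right) \frac{1}{95081} = \frac{3}{232} \cdot \frac{1}{95081} = \frac{3}{22058792}$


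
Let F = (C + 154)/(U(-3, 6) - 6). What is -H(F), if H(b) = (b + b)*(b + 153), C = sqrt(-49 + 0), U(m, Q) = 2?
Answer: 70581/8 + 266*I ≈ 8822.6 + 266.0*I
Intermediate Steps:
C = 7*I (C = sqrt(-49) = 7*I ≈ 7.0*I)
F = -77/2 - 7*I/4 (F = (7*I + 154)/(2 - 6) = (154 + 7*I)/(-4) = (154 + 7*I)*(-1/4) = -77/2 - 7*I/4 ≈ -38.5 - 1.75*I)
H(b) = 2*b*(153 + b) (H(b) = (2*b)*(153 + b) = 2*b*(153 + b))
-H(F) = -2*(-77/2 - 7*I/4)*(153 + (-77/2 - 7*I/4)) = -2*(-77/2 - 7*I/4)*(229/2 - 7*I/4)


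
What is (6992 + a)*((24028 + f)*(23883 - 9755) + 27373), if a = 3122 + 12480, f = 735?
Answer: 7905166961978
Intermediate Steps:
a = 15602
(6992 + a)*((24028 + f)*(23883 - 9755) + 27373) = (6992 + 15602)*((24028 + 735)*(23883 - 9755) + 27373) = 22594*(24763*14128 + 27373) = 22594*(349851664 + 27373) = 22594*349879037 = 7905166961978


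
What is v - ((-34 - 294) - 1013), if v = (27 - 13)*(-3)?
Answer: 1299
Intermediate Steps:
v = -42 (v = 14*(-3) = -42)
v - ((-34 - 294) - 1013) = -42 - ((-34 - 294) - 1013) = -42 - (-328 - 1013) = -42 - 1*(-1341) = -42 + 1341 = 1299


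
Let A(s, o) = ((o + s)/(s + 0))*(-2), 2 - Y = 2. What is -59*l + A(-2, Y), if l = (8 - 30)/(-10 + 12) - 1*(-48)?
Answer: -2185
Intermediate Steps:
Y = 0 (Y = 2 - 1*2 = 2 - 2 = 0)
A(s, o) = -2*(o + s)/s (A(s, o) = ((o + s)/s)*(-2) = -2*(o + s)/s)
l = 37 (l = -22/2 + 48 = -22*½ + 48 = -11 + 48 = 37)
-59*l + A(-2, Y) = -59*37 + (-2 - 2*0/(-2)) = -2183 + (-2 - 2*0*(-½)) = -2183 + (-2 + 0) = -2183 - 2 = -2185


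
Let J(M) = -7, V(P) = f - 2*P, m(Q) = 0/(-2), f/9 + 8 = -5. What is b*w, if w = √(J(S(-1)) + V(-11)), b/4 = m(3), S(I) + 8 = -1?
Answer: 0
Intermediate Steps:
f = -117 (f = -72 + 9*(-5) = -72 - 45 = -117)
m(Q) = 0 (m(Q) = 0*(-½) = 0)
V(P) = -117 - 2*P
S(I) = -9 (S(I) = -8 - 1 = -9)
b = 0 (b = 4*0 = 0)
w = I*√102 (w = √(-7 + (-117 - 2*(-11))) = √(-7 + (-117 + 22)) = √(-7 - 95) = √(-102) = I*√102 ≈ 10.1*I)
b*w = 0*(I*√102) = 0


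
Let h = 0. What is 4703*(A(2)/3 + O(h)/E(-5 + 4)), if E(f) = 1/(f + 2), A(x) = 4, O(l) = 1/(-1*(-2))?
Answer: 51733/6 ≈ 8622.2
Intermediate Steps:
O(l) = ½ (O(l) = 1/2 = ½)
E(f) = 1/(2 + f)
4703*(A(2)/3 + O(h)/E(-5 + 4)) = 4703*(4/3 + 1/(2*(1/(2 + (-5 + 4))))) = 4703*(4*(⅓) + 1/(2*(1/(2 - 1)))) = 4703*(4/3 + 1/(2*(1/1))) = 4703*(4/3 + (½)/1) = 4703*(4/3 + (½)*1) = 4703*(4/3 + ½) = 4703*(11/6) = 51733/6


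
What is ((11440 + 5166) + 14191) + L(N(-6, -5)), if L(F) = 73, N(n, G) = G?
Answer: 30870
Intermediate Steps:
((11440 + 5166) + 14191) + L(N(-6, -5)) = ((11440 + 5166) + 14191) + 73 = (16606 + 14191) + 73 = 30797 + 73 = 30870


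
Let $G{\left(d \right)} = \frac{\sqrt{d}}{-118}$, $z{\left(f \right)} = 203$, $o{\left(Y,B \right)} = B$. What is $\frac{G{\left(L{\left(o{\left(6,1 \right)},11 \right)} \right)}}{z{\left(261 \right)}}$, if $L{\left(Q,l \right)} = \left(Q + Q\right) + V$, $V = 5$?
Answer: $- \frac{\sqrt{7}}{23954} \approx -0.00011045$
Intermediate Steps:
$L{\left(Q,l \right)} = 5 + 2 Q$ ($L{\left(Q,l \right)} = \left(Q + Q\right) + 5 = 2 Q + 5 = 5 + 2 Q$)
$G{\left(d \right)} = - \frac{\sqrt{d}}{118}$
$\frac{G{\left(L{\left(o{\left(6,1 \right)},11 \right)} \right)}}{z{\left(261 \right)}} = \frac{\left(- \frac{1}{118}\right) \sqrt{5 + 2 \cdot 1}}{203} = - \frac{\sqrt{5 + 2}}{118} \cdot \frac{1}{203} = - \frac{\sqrt{7}}{118} \cdot \frac{1}{203} = - \frac{\sqrt{7}}{23954}$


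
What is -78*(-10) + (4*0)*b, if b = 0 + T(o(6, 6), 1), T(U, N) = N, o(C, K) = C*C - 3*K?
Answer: 780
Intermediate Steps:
o(C, K) = C**2 - 3*K
b = 1 (b = 0 + 1 = 1)
-78*(-10) + (4*0)*b = -78*(-10) + (4*0)*1 = 780 + 0*1 = 780 + 0 = 780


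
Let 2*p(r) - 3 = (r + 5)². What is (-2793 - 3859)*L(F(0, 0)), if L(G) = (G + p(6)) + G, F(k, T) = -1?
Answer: -399120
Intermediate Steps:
p(r) = 3/2 + (5 + r)²/2 (p(r) = 3/2 + (r + 5)²/2 = 3/2 + (5 + r)²/2)
L(G) = 62 + 2*G (L(G) = (G + (3/2 + (5 + 6)²/2)) + G = (G + (3/2 + (½)*11²)) + G = (G + (3/2 + (½)*121)) + G = (G + (3/2 + 121/2)) + G = (G + 62) + G = (62 + G) + G = 62 + 2*G)
(-2793 - 3859)*L(F(0, 0)) = (-2793 - 3859)*(62 + 2*(-1)) = -6652*(62 - 2) = -6652*60 = -399120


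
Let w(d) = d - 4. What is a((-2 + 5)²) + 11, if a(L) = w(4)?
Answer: 11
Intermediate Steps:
w(d) = -4 + d
a(L) = 0 (a(L) = -4 + 4 = 0)
a((-2 + 5)²) + 11 = 0 + 11 = 11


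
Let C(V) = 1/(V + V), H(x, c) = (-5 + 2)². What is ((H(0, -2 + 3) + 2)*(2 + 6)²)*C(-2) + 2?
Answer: -174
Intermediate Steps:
H(x, c) = 9 (H(x, c) = (-3)² = 9)
C(V) = 1/(2*V)
((H(0, -2 + 3) + 2)*(2 + 6)²)*C(-2) + 2 = ((9 + 2)*(2 + 6)²)*((½)/(-2)) + 2 = (11*8²)*((½)*(-½)) + 2 = (11*64)*(-¼) + 2 = 704*(-¼) + 2 = -176 + 2 = -174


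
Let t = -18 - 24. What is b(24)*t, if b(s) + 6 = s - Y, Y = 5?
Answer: -546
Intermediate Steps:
b(s) = -11 + s (b(s) = -6 + (s - 1*5) = -6 + (s - 5) = -6 + (-5 + s) = -11 + s)
t = -42
b(24)*t = (-11 + 24)*(-42) = 13*(-42) = -546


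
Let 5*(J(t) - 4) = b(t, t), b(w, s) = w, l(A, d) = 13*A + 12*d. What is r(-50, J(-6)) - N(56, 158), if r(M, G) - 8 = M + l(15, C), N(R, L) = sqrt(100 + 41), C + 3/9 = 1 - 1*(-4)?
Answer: 209 - sqrt(141) ≈ 197.13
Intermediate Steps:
C = 14/3 (C = -1/3 + (1 - 1*(-4)) = -1/3 + (1 + 4) = -1/3 + 5 = 14/3 ≈ 4.6667)
l(A, d) = 12*d + 13*A
J(t) = 4 + t/5
N(R, L) = sqrt(141)
r(M, G) = 259 + M (r(M, G) = 8 + (M + (12*(14/3) + 13*15)) = 8 + (M + (56 + 195)) = 8 + (M + 251) = 8 + (251 + M) = 259 + M)
r(-50, J(-6)) - N(56, 158) = (259 - 50) - sqrt(141) = 209 - sqrt(141)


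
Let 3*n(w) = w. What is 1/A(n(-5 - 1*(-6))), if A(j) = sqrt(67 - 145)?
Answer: -I*sqrt(78)/78 ≈ -0.11323*I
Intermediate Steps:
n(w) = w/3
A(j) = I*sqrt(78) (A(j) = sqrt(-78) = I*sqrt(78))
1/A(n(-5 - 1*(-6))) = 1/(I*sqrt(78)) = -I*sqrt(78)/78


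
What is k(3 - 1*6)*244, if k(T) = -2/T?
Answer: 488/3 ≈ 162.67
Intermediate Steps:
k(3 - 1*6)*244 = -2/(3 - 1*6)*244 = -2/(3 - 6)*244 = -2/(-3)*244 = -2*(-⅓)*244 = (⅔)*244 = 488/3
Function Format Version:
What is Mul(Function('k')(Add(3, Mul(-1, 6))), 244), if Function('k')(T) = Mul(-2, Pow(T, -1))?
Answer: Rational(488, 3) ≈ 162.67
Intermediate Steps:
Mul(Function('k')(Add(3, Mul(-1, 6))), 244) = Mul(Mul(-2, Pow(Add(3, Mul(-1, 6)), -1)), 244) = Mul(Mul(-2, Pow(Add(3, -6), -1)), 244) = Mul(Mul(-2, Pow(-3, -1)), 244) = Mul(Mul(-2, Rational(-1, 3)), 244) = Mul(Rational(2, 3), 244) = Rational(488, 3)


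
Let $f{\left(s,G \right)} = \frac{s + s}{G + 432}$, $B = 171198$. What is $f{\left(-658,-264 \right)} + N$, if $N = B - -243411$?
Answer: $\frac{2487607}{6} \approx 4.146 \cdot 10^{5}$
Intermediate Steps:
$N = 414609$ ($N = 171198 - -243411 = 171198 + 243411 = 414609$)
$f{\left(s,G \right)} = \frac{2 s}{432 + G}$
$f{\left(-658,-264 \right)} + N = 2 \left(-658\right) \frac{1}{432 - 264} + 414609 = 2 \left(-658\right) \frac{1}{168} + 414609 = - \frac{47}{6} + 414609 = \frac{2487607}{6}$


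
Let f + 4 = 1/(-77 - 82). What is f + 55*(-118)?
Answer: -1032547/159 ≈ -6494.0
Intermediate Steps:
f = -637/159 (f = -4 + 1/(-77 - 82) = -4 + 1/(-159) = -4 - 1/159 = -637/159 ≈ -4.0063)
f + 55*(-118) = -637/159 + 55*(-118) = -637/159 - 6490 = -1032547/159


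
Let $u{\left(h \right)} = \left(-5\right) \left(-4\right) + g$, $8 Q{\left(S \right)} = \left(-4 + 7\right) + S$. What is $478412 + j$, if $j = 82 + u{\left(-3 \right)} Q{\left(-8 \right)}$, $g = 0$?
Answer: $\frac{956963}{2} \approx 4.7848 \cdot 10^{5}$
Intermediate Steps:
$Q{\left(S \right)} = \frac{3}{8} + \frac{S}{8}$ ($Q{\left(S \right)} = \frac{\left(-4 + 7\right) + S}{8} = \frac{3 + S}{8} = \frac{3}{8} + \frac{S}{8}$)
$u{\left(h \right)} = 20$ ($u{\left(h \right)} = \left(-5\right) \left(-4\right) + 0 = 20 + 0 = 20$)
$j = \frac{139}{2}$ ($j = 82 + 20 \left(\frac{3}{8} + \frac{1}{8} \left(-8\right)\right) = 82 + 20 \left(\frac{3}{8} - 1\right) = 82 + 20 \left(- \frac{5}{8}\right) = 82 - \frac{25}{2} = \frac{139}{2} \approx 69.5$)
$478412 + j = 478412 + \frac{139}{2} = \frac{956963}{2}$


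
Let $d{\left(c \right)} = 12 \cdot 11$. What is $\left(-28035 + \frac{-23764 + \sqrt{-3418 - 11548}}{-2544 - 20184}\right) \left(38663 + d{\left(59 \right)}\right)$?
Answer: $- \frac{6179614000555}{5682} - \frac{38795 i \sqrt{14966}}{22728} \approx -1.0876 \cdot 10^{9} - 208.82 i$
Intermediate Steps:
$d{\left(c \right)} = 132$
$\left(-28035 + \frac{-23764 + \sqrt{-3418 - 11548}}{-2544 - 20184}\right) \left(38663 + d{\left(59 \right)}\right) = \left(-28035 + \frac{-23764 + \sqrt{-3418 - 11548}}{-2544 - 20184}\right) \left(38663 + 132\right) = \left(-28035 + \frac{-23764 + \sqrt{-14966}}{-22728}\right) 38795 = \left(-28035 + \left(-23764 + i \sqrt{14966}\right) \left(- \frac{1}{22728}\right)\right) 38795 = \left(-28035 + \left(\frac{5941}{5682} - \frac{i \sqrt{14966}}{22728}\right)\right) 38795 = \left(- \frac{159288929}{5682} - \frac{i \sqrt{14966}}{22728}\right) 38795 = - \frac{6179614000555}{5682} - \frac{38795 i \sqrt{14966}}{22728}$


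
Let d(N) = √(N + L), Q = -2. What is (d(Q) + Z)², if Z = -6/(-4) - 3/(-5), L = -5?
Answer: -259/100 + 21*I*√7/5 ≈ -2.59 + 11.112*I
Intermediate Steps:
Z = 21/10 (Z = -6*(-¼) - 3*(-⅕) = 3/2 + ⅗ = 21/10 ≈ 2.1000)
d(N) = √(-5 + N) (d(N) = √(N - 5) = √(-5 + N))
(d(Q) + Z)² = (√(-5 - 2) + 21/10)² = (√(-7) + 21/10)² = (I*√7 + 21/10)² = (21/10 + I*√7)²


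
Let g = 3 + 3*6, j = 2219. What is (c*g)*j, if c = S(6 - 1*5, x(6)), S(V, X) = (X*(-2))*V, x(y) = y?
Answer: -559188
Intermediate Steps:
S(V, X) = -2*V*X (S(V, X) = (-2*X)*V = -2*V*X)
c = -12 (c = -2*(6 - 1*5)*6 = -2*(6 - 5)*6 = -2*1*6 = -12)
g = 21 (g = 3 + 18 = 21)
(c*g)*j = -12*21*2219 = -252*2219 = -559188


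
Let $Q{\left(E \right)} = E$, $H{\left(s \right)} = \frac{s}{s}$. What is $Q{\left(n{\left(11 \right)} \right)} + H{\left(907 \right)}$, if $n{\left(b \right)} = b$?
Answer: $12$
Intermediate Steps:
$H{\left(s \right)} = 1$
$Q{\left(n{\left(11 \right)} \right)} + H{\left(907 \right)} = 11 + 1 = 12$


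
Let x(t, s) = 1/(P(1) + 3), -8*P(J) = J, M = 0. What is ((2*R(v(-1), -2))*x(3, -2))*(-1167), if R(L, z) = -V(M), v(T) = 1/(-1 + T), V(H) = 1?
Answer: 18672/23 ≈ 811.83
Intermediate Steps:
P(J) = -J/8
R(L, z) = -1 (R(L, z) = -1*1 = -1)
x(t, s) = 8/23 (x(t, s) = 1/(-⅛*1 + 3) = 1/(-⅛ + 3) = 1/(23/8) = 8/23)
((2*R(v(-1), -2))*x(3, -2))*(-1167) = ((2*(-1))*(8/23))*(-1167) = -2*8/23*(-1167) = -16/23*(-1167) = 18672/23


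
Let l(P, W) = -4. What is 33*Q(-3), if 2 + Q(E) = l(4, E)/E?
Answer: -22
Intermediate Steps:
Q(E) = -2 - 4/E
33*Q(-3) = 33*(-2 - 4/(-3)) = 33*(-2 - 4*(-⅓)) = 33*(-2 + 4/3) = 33*(-⅔) = -22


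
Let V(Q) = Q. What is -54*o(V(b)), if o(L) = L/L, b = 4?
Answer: -54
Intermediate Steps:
o(L) = 1
-54*o(V(b)) = -54*1 = -54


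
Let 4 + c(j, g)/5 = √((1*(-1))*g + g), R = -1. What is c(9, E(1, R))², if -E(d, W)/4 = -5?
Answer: 400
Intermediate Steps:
E(d, W) = 20 (E(d, W) = -4*(-5) = 20)
c(j, g) = -20 (c(j, g) = -20 + 5*√((1*(-1))*g + g) = -20 + 5*√(-g + g) = -20 + 5*√0 = -20 + 5*0 = -20 + 0 = -20)
c(9, E(1, R))² = (-20)² = 400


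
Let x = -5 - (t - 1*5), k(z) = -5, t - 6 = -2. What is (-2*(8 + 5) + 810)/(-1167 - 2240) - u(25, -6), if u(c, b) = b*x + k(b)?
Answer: -65517/3407 ≈ -19.230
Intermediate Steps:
t = 4 (t = 6 - 2 = 4)
x = -4 (x = -5 - (4 - 1*5) = -5 - (4 - 5) = -5 - 1*(-1) = -5 + 1 = -4)
u(c, b) = -5 - 4*b (u(c, b) = b*(-4) - 5 = -4*b - 5 = -5 - 4*b)
(-2*(8 + 5) + 810)/(-1167 - 2240) - u(25, -6) = (-2*(8 + 5) + 810)/(-1167 - 2240) - (-5 - 4*(-6)) = (-2*13 + 810)/(-3407) - (-5 + 24) = (-26 + 810)*(-1/3407) - 1*19 = 784*(-1/3407) - 19 = -784/3407 - 19 = -65517/3407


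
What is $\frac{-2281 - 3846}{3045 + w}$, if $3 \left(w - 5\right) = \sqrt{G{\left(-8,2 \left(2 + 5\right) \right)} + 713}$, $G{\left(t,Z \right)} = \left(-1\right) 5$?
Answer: $- \frac{2548275}{1268512} + \frac{557 \sqrt{177}}{1268512} \approx -2.003$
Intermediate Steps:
$G{\left(t,Z \right)} = -5$
$w = 5 + \frac{2 \sqrt{177}}{3}$ ($w = 5 + \frac{\sqrt{-5 + 713}}{3} = 5 + \frac{\sqrt{708}}{3} = 5 + \frac{2 \sqrt{177}}{3} \approx 13.869$)
$\frac{-2281 - 3846}{3045 + w} = \frac{-2281 - 3846}{3045 + \left(5 + \frac{2 \sqrt{177}}{3}\right)} = - \frac{6127}{3050 + \frac{2 \sqrt{177}}{3}}$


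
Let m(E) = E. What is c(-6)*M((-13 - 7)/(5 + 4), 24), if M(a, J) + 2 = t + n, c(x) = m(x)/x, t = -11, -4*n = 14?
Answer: -33/2 ≈ -16.500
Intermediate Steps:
n = -7/2 (n = -¼*14 = -7/2 ≈ -3.5000)
c(x) = 1 (c(x) = x/x = 1)
M(a, J) = -33/2 (M(a, J) = -2 + (-11 - 7/2) = -2 - 29/2 = -33/2)
c(-6)*M((-13 - 7)/(5 + 4), 24) = 1*(-33/2) = -33/2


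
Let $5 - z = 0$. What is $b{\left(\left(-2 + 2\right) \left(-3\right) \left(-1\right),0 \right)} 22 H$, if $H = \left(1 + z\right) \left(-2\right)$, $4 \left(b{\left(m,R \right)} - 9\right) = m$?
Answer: $-2376$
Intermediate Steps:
$z = 5$ ($z = 5 - 0 = 5 + 0 = 5$)
$b{\left(m,R \right)} = 9 + \frac{m}{4}$
$H = -12$ ($H = \left(1 + 5\right) \left(-2\right) = 6 \left(-2\right) = -12$)
$b{\left(\left(-2 + 2\right) \left(-3\right) \left(-1\right),0 \right)} 22 H = \left(9 + \frac{\left(-2 + 2\right) \left(-3\right) \left(-1\right)}{4}\right) 22 \left(-12\right) = \left(9 + \frac{0 \left(-3\right) \left(-1\right)}{4}\right) 22 \left(-12\right) = \left(9 + \frac{0 \left(-1\right)}{4}\right) 22 \left(-12\right) = \left(9 + \frac{1}{4} \cdot 0\right) 22 \left(-12\right) = \left(9 + 0\right) 22 \left(-12\right) = 9 \cdot 22 \left(-12\right) = 198 \left(-12\right) = -2376$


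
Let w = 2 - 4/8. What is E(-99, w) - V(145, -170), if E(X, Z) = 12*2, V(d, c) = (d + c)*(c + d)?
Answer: -601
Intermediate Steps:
V(d, c) = (c + d)² (V(d, c) = (c + d)*(c + d) = (c + d)²)
w = 3/2 (w = 2 - 4*⅛ = 2 - ½ = 3/2 ≈ 1.5000)
E(X, Z) = 24
E(-99, w) - V(145, -170) = 24 - (-170 + 145)² = 24 - 1*(-25)² = 24 - 1*625 = 24 - 625 = -601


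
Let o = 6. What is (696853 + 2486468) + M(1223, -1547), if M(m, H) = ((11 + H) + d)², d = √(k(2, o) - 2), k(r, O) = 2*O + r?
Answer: 5542629 - 6144*√3 ≈ 5.5320e+6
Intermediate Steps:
k(r, O) = r + 2*O
d = 2*√3 (d = √((2 + 2*6) - 2) = √((2 + 12) - 2) = √(14 - 2) = √12 = 2*√3 ≈ 3.4641)
M(m, H) = (11 + H + 2*√3)² (M(m, H) = ((11 + H) + 2*√3)² = (11 + H + 2*√3)²)
(696853 + 2486468) + M(1223, -1547) = (696853 + 2486468) + (11 - 1547 + 2*√3)² = 3183321 + (-1536 + 2*√3)²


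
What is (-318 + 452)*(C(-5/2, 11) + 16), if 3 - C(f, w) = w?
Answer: 1072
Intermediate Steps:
C(f, w) = 3 - w
(-318 + 452)*(C(-5/2, 11) + 16) = (-318 + 452)*((3 - 1*11) + 16) = 134*((3 - 11) + 16) = 134*(-8 + 16) = 134*8 = 1072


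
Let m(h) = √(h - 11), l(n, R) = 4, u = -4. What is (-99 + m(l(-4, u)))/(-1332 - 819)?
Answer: 11/239 - I*√7/2151 ≈ 0.046025 - 0.00123*I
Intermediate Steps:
m(h) = √(-11 + h)
(-99 + m(l(-4, u)))/(-1332 - 819) = (-99 + √(-11 + 4))/(-1332 - 819) = (-99 + √(-7))/(-2151) = (-99 + I*√7)*(-1/2151) = 11/239 - I*√7/2151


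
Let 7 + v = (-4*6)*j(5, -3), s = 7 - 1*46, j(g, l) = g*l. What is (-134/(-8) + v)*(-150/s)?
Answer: 36975/26 ≈ 1422.1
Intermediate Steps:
s = -39 (s = 7 - 46 = -39)
v = 353 (v = -7 + (-4*6)*(5*(-3)) = -7 - 24*(-15) = -7 + 360 = 353)
(-134/(-8) + v)*(-150/s) = (-134/(-8) + 353)*(-150/(-39)) = (-134*(-1)/8 + 353)*(-150*(-1/39)) = (-1*(-67/4) + 353)*(50/13) = (67/4 + 353)*(50/13) = (1479/4)*(50/13) = 36975/26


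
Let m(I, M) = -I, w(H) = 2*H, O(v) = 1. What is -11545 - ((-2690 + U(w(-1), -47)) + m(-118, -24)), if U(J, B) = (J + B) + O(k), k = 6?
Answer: -8925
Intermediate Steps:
U(J, B) = 1 + B + J (U(J, B) = (J + B) + 1 = (B + J) + 1 = 1 + B + J)
-11545 - ((-2690 + U(w(-1), -47)) + m(-118, -24)) = -11545 - ((-2690 + (1 - 47 + 2*(-1))) - 1*(-118)) = -11545 - ((-2690 + (1 - 47 - 2)) + 118) = -11545 - ((-2690 - 48) + 118) = -11545 - (-2738 + 118) = -11545 - 1*(-2620) = -11545 + 2620 = -8925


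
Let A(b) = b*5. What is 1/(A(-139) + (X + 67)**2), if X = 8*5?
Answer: 1/10754 ≈ 9.2989e-5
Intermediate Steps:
A(b) = 5*b
X = 40
1/(A(-139) + (X + 67)**2) = 1/(5*(-139) + (40 + 67)**2) = 1/(-695 + 107**2) = 1/(-695 + 11449) = 1/10754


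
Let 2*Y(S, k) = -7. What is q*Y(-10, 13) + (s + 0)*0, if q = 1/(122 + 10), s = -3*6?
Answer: -7/264 ≈ -0.026515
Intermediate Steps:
Y(S, k) = -7/2 (Y(S, k) = (½)*(-7) = -7/2)
s = -18
q = 1/132 ≈ 0.0075758
q*Y(-10, 13) + (s + 0)*0 = (1/132)*(-7/2) + (-18 + 0)*0 = -7/264 - 18*0 = -7/264 + 0 = -7/264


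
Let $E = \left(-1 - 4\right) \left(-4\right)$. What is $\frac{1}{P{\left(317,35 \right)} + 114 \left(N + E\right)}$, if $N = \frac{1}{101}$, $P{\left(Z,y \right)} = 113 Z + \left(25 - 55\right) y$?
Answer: $\frac{101}{3742265} \approx 2.6989 \cdot 10^{-5}$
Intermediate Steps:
$E = 20$ ($E = \left(-5\right) \left(-4\right) = 20$)
$P{\left(Z,y \right)} = - 30 y + 113 Z$ ($P{\left(Z,y \right)} = 113 Z + \left(25 - 55\right) y = 113 Z - 30 y = - 30 y + 113 Z$)
$N = \frac{1}{101} \approx 0.009901$
$\frac{1}{P{\left(317,35 \right)} + 114 \left(N + E\right)} = \frac{1}{\left(\left(-30\right) 35 + 113 \cdot 317\right) + 114 \left(\frac{1}{101} + 20\right)} = \frac{1}{\left(-1050 + 35821\right) + 114 \cdot \frac{2021}{101}} = \frac{1}{34771 + \frac{230394}{101}} = \frac{1}{\frac{3742265}{101}} = \frac{101}{3742265}$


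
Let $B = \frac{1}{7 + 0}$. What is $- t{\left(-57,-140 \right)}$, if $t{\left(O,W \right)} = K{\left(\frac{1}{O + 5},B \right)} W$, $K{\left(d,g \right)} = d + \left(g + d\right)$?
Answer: $\frac{190}{13} \approx 14.615$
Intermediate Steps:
$B = \frac{1}{7} \approx 0.14286$
$K{\left(d,g \right)} = g + 2 d$ ($K{\left(d,g \right)} = d + \left(d + g\right) = g + 2 d$)
$t{\left(O,W \right)} = W \left(\frac{1}{7} + \frac{2}{5 + O}\right)$ ($t{\left(O,W \right)} = \left(\frac{1}{7} + \frac{2}{O + 5}\right) W = \left(\frac{1}{7} + \frac{2}{5 + O}\right) W = W \left(\frac{1}{7} + \frac{2}{5 + O}\right)$)
$- t{\left(-57,-140 \right)} = - \frac{\left(-140\right) \left(19 - 57\right)}{7 \left(5 - 57\right)} = - \frac{\left(-140\right) \left(-38\right)}{7 \left(-52\right)} = - \frac{\left(-140\right) \left(-1\right) \left(-38\right)}{7 \cdot 52} = \left(-1\right) \left(- \frac{190}{13}\right) = \frac{190}{13}$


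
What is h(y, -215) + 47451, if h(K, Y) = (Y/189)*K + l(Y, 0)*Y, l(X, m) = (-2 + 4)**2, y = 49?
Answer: 1256452/27 ≈ 46535.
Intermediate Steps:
l(X, m) = 4 (l(X, m) = 2**2 = 4)
h(K, Y) = 4*Y + K*Y/189 (h(K, Y) = (Y/189)*K + 4*Y = K*Y/189 + 4*Y = 4*Y + K*Y/189)
h(y, -215) + 47451 = (1/189)*(-215)*(756 + 49) + 47451 = (1/189)*(-215)*805 + 47451 = -24725/27 + 47451 = 1256452/27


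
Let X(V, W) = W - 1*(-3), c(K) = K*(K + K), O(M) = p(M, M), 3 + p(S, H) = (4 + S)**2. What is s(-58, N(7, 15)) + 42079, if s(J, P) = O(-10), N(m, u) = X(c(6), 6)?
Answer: 42112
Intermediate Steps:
p(S, H) = -3 + (4 + S)**2
O(M) = -3 + (4 + M)**2
c(K) = 2*K**2 (c(K) = K*(2*K) = 2*K**2)
X(V, W) = 3 + W (X(V, W) = W + 3 = 3 + W)
N(m, u) = 9 (N(m, u) = 3 + 6 = 9)
s(J, P) = 33 (s(J, P) = -3 + (4 - 10)**2 = -3 + (-6)**2 = -3 + 36 = 33)
s(-58, N(7, 15)) + 42079 = 33 + 42079 = 42112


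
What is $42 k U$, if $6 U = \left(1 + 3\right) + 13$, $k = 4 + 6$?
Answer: $1190$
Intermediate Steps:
$k = 10$
$U = \frac{17}{6}$ ($U = \frac{\left(1 + 3\right) + 13}{6} = \frac{4 + 13}{6} = \frac{1}{6} \cdot 17 = \frac{17}{6} \approx 2.8333$)
$42 k U = 42 \cdot 10 \cdot \frac{17}{6} = 420 \cdot \frac{17}{6} = 1190$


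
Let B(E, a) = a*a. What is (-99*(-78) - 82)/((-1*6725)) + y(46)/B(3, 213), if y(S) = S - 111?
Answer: -69411257/61021305 ≈ -1.1375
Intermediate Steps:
B(E, a) = a**2
y(S) = -111 + S
(-99*(-78) - 82)/((-1*6725)) + y(46)/B(3, 213) = (-99*(-78) - 82)/((-1*6725)) + (-111 + 46)/(213**2) = (7722 - 82)/(-6725) - 65/45369 = 7640*(-1/6725) - 65*1/45369 = -1528/1345 - 65/45369 = -69411257/61021305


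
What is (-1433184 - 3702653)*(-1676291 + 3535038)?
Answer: -9546221616239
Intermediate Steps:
(-1433184 - 3702653)*(-1676291 + 3535038) = -5135837*1858747 = -9546221616239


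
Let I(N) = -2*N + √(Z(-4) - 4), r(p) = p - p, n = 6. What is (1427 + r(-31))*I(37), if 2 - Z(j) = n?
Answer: -105598 + 2854*I*√2 ≈ -1.056e+5 + 4036.2*I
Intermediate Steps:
Z(j) = -4 (Z(j) = 2 - 1*6 = 2 - 6 = -4)
r(p) = 0
I(N) = -2*N + 2*I*√2 (I(N) = -2*N + √(-4 - 4) = -2*N + √(-8) = -2*N + 2*I*√2)
(1427 + r(-31))*I(37) = (1427 + 0)*(-2*37 + 2*I*√2) = 1427*(-74 + 2*I*√2) = -105598 + 2854*I*√2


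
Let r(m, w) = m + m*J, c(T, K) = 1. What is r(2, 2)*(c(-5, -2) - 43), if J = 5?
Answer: -504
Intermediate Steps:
r(m, w) = 6*m (r(m, w) = m + m*5 = m + 5*m = 6*m)
r(2, 2)*(c(-5, -2) - 43) = (6*2)*(1 - 43) = 12*(-42) = -504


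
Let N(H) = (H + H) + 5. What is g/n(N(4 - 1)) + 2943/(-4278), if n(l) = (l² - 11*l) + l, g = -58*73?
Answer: -6048475/15686 ≈ -385.60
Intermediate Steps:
N(H) = 5 + 2*H (N(H) = 2*H + 5 = 5 + 2*H)
g = -4234
n(l) = l² - 10*l
g/n(N(4 - 1)) + 2943/(-4278) = -4234*1/((-10 + (5 + 2*(4 - 1)))*(5 + 2*(4 - 1))) + 2943/(-4278) = -4234*1/((-10 + (5 + 2*3))*(5 + 2*3)) + 2943*(-1/4278) = -4234*1/((-10 + (5 + 6))*(5 + 6)) - 981/1426 = -4234*1/(11*(-10 + 11)) - 981/1426 = -4234/(11*1) - 981/1426 = -4234/11 - 981/1426 = -6048475/15686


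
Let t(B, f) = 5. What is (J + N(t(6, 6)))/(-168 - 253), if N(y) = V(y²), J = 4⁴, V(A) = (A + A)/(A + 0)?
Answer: -258/421 ≈ -0.61283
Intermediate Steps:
V(A) = 2 (V(A) = (2*A)/A = 2)
J = 256
N(y) = 2
(J + N(t(6, 6)))/(-168 - 253) = (256 + 2)/(-168 - 253) = 258/(-421) = -1/421*258 = -258/421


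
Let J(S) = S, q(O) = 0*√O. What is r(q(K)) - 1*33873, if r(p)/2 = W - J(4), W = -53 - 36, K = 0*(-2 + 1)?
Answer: -34059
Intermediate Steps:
K = 0 (K = 0*(-1) = 0)
q(O) = 0
W = -89
r(p) = -186 (r(p) = 2*(-89 - 1*4) = 2*(-89 - 4) = 2*(-93) = -186)
r(q(K)) - 1*33873 = -186 - 1*33873 = -186 - 33873 = -34059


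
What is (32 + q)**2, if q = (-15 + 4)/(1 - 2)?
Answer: 1849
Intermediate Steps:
q = 11 (q = -11/(-1) = -11*(-1) = 11)
(32 + q)**2 = (32 + 11)**2 = 43**2 = 1849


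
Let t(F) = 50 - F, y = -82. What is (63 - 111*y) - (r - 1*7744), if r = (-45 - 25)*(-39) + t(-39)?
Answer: 14090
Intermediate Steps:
r = 2819 (r = (-45 - 25)*(-39) + (50 - 1*(-39)) = -70*(-39) + (50 + 39) = 2730 + 89 = 2819)
(63 - 111*y) - (r - 1*7744) = (63 - 111*(-82)) - (2819 - 1*7744) = (63 + 9102) - (2819 - 7744) = 9165 - 1*(-4925) = 9165 + 4925 = 14090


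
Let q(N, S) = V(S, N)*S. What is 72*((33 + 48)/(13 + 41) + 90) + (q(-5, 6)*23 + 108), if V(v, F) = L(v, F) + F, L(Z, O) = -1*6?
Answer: 5178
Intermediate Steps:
L(Z, O) = -6
V(v, F) = -6 + F
q(N, S) = S*(-6 + N) (q(N, S) = (-6 + N)*S = S*(-6 + N))
72*((33 + 48)/(13 + 41) + 90) + (q(-5, 6)*23 + 108) = 72*((33 + 48)/(13 + 41) + 90) + ((6*(-6 - 5))*23 + 108) = 72*(81/54 + 90) + ((6*(-11))*23 + 108) = 72*(81*(1/54) + 90) + (-66*23 + 108) = 72*(3/2 + 90) + (-1518 + 108) = 72*(183/2) - 1410 = 6588 - 1410 = 5178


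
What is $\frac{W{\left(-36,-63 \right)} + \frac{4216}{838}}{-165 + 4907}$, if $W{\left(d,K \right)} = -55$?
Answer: $- \frac{20937}{1986898} \approx -0.010538$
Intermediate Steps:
$\frac{W{\left(-36,-63 \right)} + \frac{4216}{838}}{-165 + 4907} = \frac{-55 + \frac{4216}{838}}{-165 + 4907} = \frac{-55 + 4216 \cdot \frac{1}{838}}{4742} = \left(-55 + \frac{2108}{419}\right) \frac{1}{4742} = \left(- \frac{20937}{419}\right) \frac{1}{4742} = - \frac{20937}{1986898}$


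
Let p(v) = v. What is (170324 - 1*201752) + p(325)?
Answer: -31103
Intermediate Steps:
(170324 - 1*201752) + p(325) = (170324 - 1*201752) + 325 = (170324 - 201752) + 325 = -31428 + 325 = -31103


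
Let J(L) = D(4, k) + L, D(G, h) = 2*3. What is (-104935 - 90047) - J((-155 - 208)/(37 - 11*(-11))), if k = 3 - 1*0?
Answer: -30807741/158 ≈ -1.9499e+5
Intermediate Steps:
k = 3 (k = 3 + 0 = 3)
D(G, h) = 6
J(L) = 6 + L
(-104935 - 90047) - J((-155 - 208)/(37 - 11*(-11))) = (-104935 - 90047) - (6 + (-155 - 208)/(37 - 11*(-11))) = -194982 - (6 - 363/(37 + 121)) = -194982 - (6 - 363/158) = -194982 - 1*585/158 = -194982 - 585/158 = -30807741/158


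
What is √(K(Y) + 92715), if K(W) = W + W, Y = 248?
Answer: √93211 ≈ 305.30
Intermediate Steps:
K(W) = 2*W
√(K(Y) + 92715) = √(2*248 + 92715) = √(496 + 92715) = √93211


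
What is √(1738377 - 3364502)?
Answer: 5*I*√65045 ≈ 1275.2*I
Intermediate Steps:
√(1738377 - 3364502) = √(-1626125) = 5*I*√65045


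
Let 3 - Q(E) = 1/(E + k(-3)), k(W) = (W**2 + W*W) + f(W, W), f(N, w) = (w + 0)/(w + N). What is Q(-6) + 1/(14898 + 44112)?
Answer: 861551/295050 ≈ 2.9200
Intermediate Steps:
f(N, w) = w/(N + w)
k(W) = 1/2 + 2*W**2 (k(W) = (W**2 + W*W) + W/(W + W) = (W**2 + W**2) + W/((2*W)) = 2*W**2 + W*(1/(2*W)) = 2*W**2 + 1/2 = 1/2 + 2*W**2)
Q(E) = 3 - 1/(37/2 + E) (Q(E) = 3 - 1/(E + (1/2 + 2*(-3)**2)) = 3 - 1/(E + (1/2 + 2*9)) = 3 - 1/(E + (1/2 + 18)) = 3 - 1/(E + 37/2) = 3 - 1/(37/2 + E))
Q(-6) + 1/(14898 + 44112) = (109 + 6*(-6))/(37 + 2*(-6)) + 1/(14898 + 44112) = (109 - 36)/(37 - 12) + 1/59010 = 73/25 + 1/59010 = 861551/295050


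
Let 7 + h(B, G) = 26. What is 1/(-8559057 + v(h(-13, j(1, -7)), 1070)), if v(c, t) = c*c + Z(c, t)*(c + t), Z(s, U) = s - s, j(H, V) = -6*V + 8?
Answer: -1/8558696 ≈ -1.1684e-7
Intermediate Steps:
j(H, V) = 8 - 6*V
h(B, G) = 19 (h(B, G) = -7 + 26 = 19)
Z(s, U) = 0
v(c, t) = c**2 (v(c, t) = c*c + 0*(c + t) = c**2 + 0 = c**2)
1/(-8559057 + v(h(-13, j(1, -7)), 1070)) = 1/(-8559057 + 19**2) = 1/(-8559057 + 361) = 1/(-8558696) = -1/8558696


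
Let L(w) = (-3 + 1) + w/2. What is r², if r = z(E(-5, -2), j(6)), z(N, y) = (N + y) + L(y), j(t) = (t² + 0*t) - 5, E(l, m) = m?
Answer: 7225/4 ≈ 1806.3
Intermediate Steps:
L(w) = -2 + w/2 (L(w) = -2 + w*(½) = -2 + w/2)
j(t) = -5 + t² (j(t) = (t² + 0) - 5 = t² - 5 = -5 + t²)
z(N, y) = -2 + N + 3*y/2 (z(N, y) = (N + y) + (-2 + y/2) = -2 + N + 3*y/2)
r = 85/2 (r = -2 - 2 + 3*(-5 + 6²)/2 = -2 - 2 + 3*(-5 + 36)/2 = -2 - 2 + (3/2)*31 = -2 - 2 + 93/2 = 85/2 ≈ 42.500)
r² = (85/2)² = 7225/4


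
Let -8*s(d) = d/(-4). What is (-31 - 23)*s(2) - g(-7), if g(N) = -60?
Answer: 453/8 ≈ 56.625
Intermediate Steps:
s(d) = d/32 (s(d) = -d/(8*(-4)) = -d*(-1)/(8*4) = -(-1)*d/32 = d/32)
(-31 - 23)*s(2) - g(-7) = (-31 - 23)*((1/32)*2) - 1*(-60) = -54*1/16 + 60 = -27/8 + 60 = 453/8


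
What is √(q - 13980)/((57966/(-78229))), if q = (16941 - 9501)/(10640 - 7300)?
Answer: -156458*I*√24364131/4840161 ≈ -159.56*I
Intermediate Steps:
q = 372/167 (q = 7440/3340 = 7440*(1/3340) = 372/167 ≈ 2.2275)
√(q - 13980)/((57966/(-78229))) = √(372/167 - 13980)/((57966/(-78229))) = √(-2334288/167)/((57966*(-1/78229))) = (4*I*√24364131/167)/(-57966/78229) = (4*I*√24364131/167)*(-78229/57966) = -156458*I*√24364131/4840161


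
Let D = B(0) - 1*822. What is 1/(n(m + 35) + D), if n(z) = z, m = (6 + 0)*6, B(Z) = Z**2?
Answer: -1/751 ≈ -0.0013316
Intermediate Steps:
m = 36 (m = 6*6 = 36)
D = -822 (D = 0**2 - 1*822 = 0 - 822 = -822)
1/(n(m + 35) + D) = 1/((36 + 35) - 822) = 1/(71 - 822) = 1/(-751) = -1/751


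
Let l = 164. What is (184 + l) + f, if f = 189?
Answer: 537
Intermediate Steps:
(184 + l) + f = (184 + 164) + 189 = 348 + 189 = 537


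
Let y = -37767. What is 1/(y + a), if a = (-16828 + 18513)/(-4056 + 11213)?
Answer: -7157/270296734 ≈ -2.6478e-5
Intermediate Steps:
a = 1685/7157 ≈ 0.23543
1/(y + a) = 1/(-37767 + 1685/7157) = 1/(-270296734/7157) = -7157/270296734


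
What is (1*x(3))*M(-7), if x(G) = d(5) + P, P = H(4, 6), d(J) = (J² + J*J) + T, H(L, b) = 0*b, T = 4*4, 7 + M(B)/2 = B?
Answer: -1848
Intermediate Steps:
M(B) = -14 + 2*B
T = 16
H(L, b) = 0
d(J) = 16 + 2*J² (d(J) = (J² + J*J) + 16 = (J² + J²) + 16 = 2*J² + 16 = 16 + 2*J²)
P = 0
x(G) = 66 (x(G) = (16 + 2*5²) + 0 = (16 + 2*25) + 0 = (16 + 50) + 0 = 66 + 0 = 66)
(1*x(3))*M(-7) = (1*66)*(-14 + 2*(-7)) = 66*(-14 - 14) = 66*(-28) = -1848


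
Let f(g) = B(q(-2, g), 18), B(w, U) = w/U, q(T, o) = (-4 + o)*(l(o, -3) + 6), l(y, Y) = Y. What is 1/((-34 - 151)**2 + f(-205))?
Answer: 6/205141 ≈ 2.9248e-5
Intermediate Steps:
q(T, o) = -12 + 3*o (q(T, o) = (-4 + o)*(-3 + 6) = (-4 + o)*3 = -12 + 3*o)
f(g) = -2/3 + g/6 (f(g) = (-12 + 3*g)/18 = (-12 + 3*g)*(1/18) = -2/3 + g/6)
1/((-34 - 151)**2 + f(-205)) = 1/((-34 - 151)**2 + (-2/3 + (1/6)*(-205))) = 1/((-185)**2 + (-2/3 - 205/6)) = 1/(34225 - 209/6) = 1/(205141/6) = 6/205141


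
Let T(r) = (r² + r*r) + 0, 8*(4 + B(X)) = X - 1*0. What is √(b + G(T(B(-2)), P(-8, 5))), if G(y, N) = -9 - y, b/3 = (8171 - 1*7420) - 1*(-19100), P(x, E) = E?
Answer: √952126/4 ≈ 243.94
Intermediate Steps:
B(X) = -4 + X/8 (B(X) = -4 + (X - 1*0)/8 = -4 + (X + 0)/8 = -4 + X/8)
T(r) = 2*r² (T(r) = (r² + r²) + 0 = 2*r² + 0 = 2*r²)
b = 59553 (b = 3*((8171 - 1*7420) - 1*(-19100)) = 3*((8171 - 7420) + 19100) = 3*(751 + 19100) = 3*19851 = 59553)
√(b + G(T(B(-2)), P(-8, 5))) = √(59553 + (-9 - 2*(-4 + (⅛)*(-2))²)) = √(59553 + (-9 - 2*(-4 - ¼)²)) = √(59553 + (-9 - 2*(-17/4)²)) = √(59553 + (-9 - 2*289/16)) = √(59553 + (-9 - 1*289/8)) = √(59553 + (-9 - 289/8)) = √(59553 - 361/8) = √(476063/8) = √952126/4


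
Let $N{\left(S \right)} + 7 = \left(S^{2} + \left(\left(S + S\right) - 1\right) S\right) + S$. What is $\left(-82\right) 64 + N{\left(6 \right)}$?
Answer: $-5147$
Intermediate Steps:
$N{\left(S \right)} = -7 + S + S^{2} + S \left(-1 + 2 S\right)$ ($N{\left(S \right)} = -7 + \left(\left(S^{2} + \left(\left(S + S\right) - 1\right) S\right) + S\right) = -7 + \left(\left(S^{2} + \left(2 S - 1\right) S\right) + S\right) = -7 + \left(\left(S^{2} + \left(-1 + 2 S\right) S\right) + S\right) = -7 + \left(\left(S^{2} + S \left(-1 + 2 S\right)\right) + S\right) = -7 + \left(S + S^{2} + S \left(-1 + 2 S\right)\right) = -7 + S + S^{2} + S \left(-1 + 2 S\right)$)
$\left(-82\right) 64 + N{\left(6 \right)} = \left(-82\right) 64 - \left(7 - 3 \cdot 6^{2}\right) = -5248 + \left(-7 + 3 \cdot 36\right) = -5248 + \left(-7 + 108\right) = -5248 + 101 = -5147$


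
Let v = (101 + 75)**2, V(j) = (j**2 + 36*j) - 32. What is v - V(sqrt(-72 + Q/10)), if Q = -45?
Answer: 62169/2 - 54*I*sqrt(34) ≈ 31085.0 - 314.87*I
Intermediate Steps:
V(j) = -32 + j**2 + 36*j
v = 30976 (v = 176**2 = 30976)
v - V(sqrt(-72 + Q/10)) = 30976 - (-32 + (sqrt(-72 - 45/10))**2 + 36*sqrt(-72 - 45/10)) = 30976 - (-32 + (sqrt(-72 - 45*1/10))**2 + 36*sqrt(-72 - 45*1/10)) = 30976 - (-32 + (sqrt(-72 - 9/2))**2 + 36*sqrt(-72 - 9/2)) = 30976 - (-32 + (sqrt(-153/2))**2 + 36*sqrt(-153/2)) = 30976 - (-32 + (3*I*sqrt(34)/2)**2 + 36*(3*I*sqrt(34)/2)) = 30976 - (-32 - 153/2 + 54*I*sqrt(34)) = 30976 - (-217/2 + 54*I*sqrt(34)) = 30976 + (217/2 - 54*I*sqrt(34)) = 62169/2 - 54*I*sqrt(34)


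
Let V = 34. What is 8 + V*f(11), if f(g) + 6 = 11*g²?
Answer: 45058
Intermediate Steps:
f(g) = -6 + 11*g²
8 + V*f(11) = 8 + 34*(-6 + 11*11²) = 8 + 34*(-6 + 11*121) = 8 + 34*(-6 + 1331) = 8 + 34*1325 = 8 + 45050 = 45058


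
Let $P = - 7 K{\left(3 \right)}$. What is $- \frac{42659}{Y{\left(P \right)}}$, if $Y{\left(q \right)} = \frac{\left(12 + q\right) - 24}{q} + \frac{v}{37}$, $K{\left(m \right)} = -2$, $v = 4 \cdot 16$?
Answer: $- \frac{11048681}{485} \approx -22781.0$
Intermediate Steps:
$v = 64$
$P = 14$ ($P = \left(-7\right) \left(-2\right) = 14$)
$Y{\left(q \right)} = \frac{64}{37} + \frac{-12 + q}{q}$ ($Y{\left(q \right)} = \frac{\left(12 + q\right) - 24}{q} + \frac{64}{37} = \frac{\left(12 + q\right) - 24}{q} + 64 \cdot \frac{1}{37} = \frac{-12 + q}{q} + \frac{64}{37} = \frac{64}{37} + \frac{-12 + q}{q}$)
$- \frac{42659}{Y{\left(P \right)}} = - \frac{42659}{\frac{101}{37} - \frac{12}{14}} = - \frac{42659}{\frac{101}{37} - \frac{6}{7}} = - \frac{42659}{\frac{485}{259}} = \left(-42659\right) \frac{259}{485} = - \frac{11048681}{485}$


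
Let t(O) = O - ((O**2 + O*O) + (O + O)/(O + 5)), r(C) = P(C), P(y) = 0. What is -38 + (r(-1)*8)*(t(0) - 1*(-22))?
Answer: -38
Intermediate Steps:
r(C) = 0
t(O) = O - 2*O**2 - 2*O/(5 + O) (t(O) = O - ((O**2 + O**2) + (2*O)/(5 + O)) = O - (2*O**2 + 2*O/(5 + O)) = O + (-2*O**2 - 2*O/(5 + O)) = O - 2*O**2 - 2*O/(5 + O))
-38 + (r(-1)*8)*(t(0) - 1*(-22)) = -38 + (0*8)*(0*(3 - 9*0 - 2*0**2)/(5 + 0) - 1*(-22)) = -38 + 0*(0*(3 + 0 - 2*0)/5 + 22) = -38 + 0*(0*(1/5)*(3 + 0 + 0) + 22) = -38 + 0*(0*(1/5)*3 + 22) = -38 + 0*(0 + 22) = -38 + 0*22 = -38 + 0 = -38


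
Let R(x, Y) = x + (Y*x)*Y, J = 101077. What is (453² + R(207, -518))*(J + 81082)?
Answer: 10155088096956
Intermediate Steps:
R(x, Y) = x + x*Y²
(453² + R(207, -518))*(J + 81082) = (453² + 207*(1 + (-518)²))*(101077 + 81082) = (205209 + 207*(1 + 268324))*182159 = (205209 + 207*268325)*182159 = (205209 + 55543275)*182159 = 55748484*182159 = 10155088096956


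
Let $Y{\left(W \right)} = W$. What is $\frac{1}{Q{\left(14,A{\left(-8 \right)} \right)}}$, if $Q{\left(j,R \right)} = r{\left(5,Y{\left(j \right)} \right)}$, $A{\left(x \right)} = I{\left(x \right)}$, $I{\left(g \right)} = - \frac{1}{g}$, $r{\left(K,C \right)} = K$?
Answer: $\frac{1}{5} \approx 0.2$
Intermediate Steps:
$A{\left(x \right)} = - \frac{1}{x}$
$Q{\left(j,R \right)} = 5$
$\frac{1}{Q{\left(14,A{\left(-8 \right)} \right)}} = \frac{1}{5}$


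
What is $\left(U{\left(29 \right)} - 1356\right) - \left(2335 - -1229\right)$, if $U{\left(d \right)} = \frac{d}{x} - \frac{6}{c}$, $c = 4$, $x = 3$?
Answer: $- \frac{29471}{6} \approx -4911.8$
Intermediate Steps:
$U{\left(d \right)} = - \frac{3}{2} + \frac{d}{3}$ ($U{\left(d \right)} = \frac{d}{3} - \frac{6}{4} = d \frac{1}{3} - \frac{3}{2} = \frac{d}{3} - \frac{3}{2} = - \frac{3}{2} + \frac{d}{3}$)
$\left(U{\left(29 \right)} - 1356\right) - \left(2335 - -1229\right) = \left(\left(- \frac{3}{2} + \frac{1}{3} \cdot 29\right) - 1356\right) - \left(2335 - -1229\right) = \left(\left(- \frac{3}{2} + \frac{29}{3}\right) - 1356\right) - \left(2335 + 1229\right) = \left(\frac{49}{6} - 1356\right) - 3564 = - \frac{8087}{6} - 3564 = - \frac{29471}{6}$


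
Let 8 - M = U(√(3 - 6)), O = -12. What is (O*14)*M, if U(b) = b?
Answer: -1344 + 168*I*√3 ≈ -1344.0 + 290.98*I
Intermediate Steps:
M = 8 - I*√3 (M = 8 - √(3 - 6) = 8 - √(-3) = 8 - I*√3 ≈ 8.0 - 1.732*I)
(O*14)*M = (-12*14)*(8 - I*√3) = -168*(8 - I*√3) = -1344 + 168*I*√3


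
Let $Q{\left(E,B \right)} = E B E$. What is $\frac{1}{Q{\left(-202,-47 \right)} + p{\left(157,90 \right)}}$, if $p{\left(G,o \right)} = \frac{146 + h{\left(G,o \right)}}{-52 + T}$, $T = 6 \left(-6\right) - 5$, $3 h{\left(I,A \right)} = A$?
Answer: $- \frac{93}{178354460} \approx -5.2143 \cdot 10^{-7}$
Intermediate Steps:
$h{\left(I,A \right)} = \frac{A}{3}$
$T = -41$ ($T = -36 - 5 = -41$)
$Q{\left(E,B \right)} = B E^{2}$ ($Q{\left(E,B \right)} = B E E = B E^{2}$)
$p{\left(G,o \right)} = - \frac{146}{93} - \frac{o}{279}$ ($p{\left(G,o \right)} = \frac{146 + \frac{o}{3}}{-52 - 41} = \frac{146 + \frac{o}{3}}{-93} = \left(146 + \frac{o}{3}\right) \left(- \frac{1}{93}\right) = - \frac{146}{93} - \frac{o}{279}$)
$\frac{1}{Q{\left(-202,-47 \right)} + p{\left(157,90 \right)}} = \frac{1}{- 47 \left(-202\right)^{2} - \frac{176}{93}} = \frac{1}{\left(-47\right) 40804 - \frac{176}{93}} = \frac{1}{-1917788 - \frac{176}{93}} = \frac{1}{- \frac{178354460}{93}} = - \frac{93}{178354460}$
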